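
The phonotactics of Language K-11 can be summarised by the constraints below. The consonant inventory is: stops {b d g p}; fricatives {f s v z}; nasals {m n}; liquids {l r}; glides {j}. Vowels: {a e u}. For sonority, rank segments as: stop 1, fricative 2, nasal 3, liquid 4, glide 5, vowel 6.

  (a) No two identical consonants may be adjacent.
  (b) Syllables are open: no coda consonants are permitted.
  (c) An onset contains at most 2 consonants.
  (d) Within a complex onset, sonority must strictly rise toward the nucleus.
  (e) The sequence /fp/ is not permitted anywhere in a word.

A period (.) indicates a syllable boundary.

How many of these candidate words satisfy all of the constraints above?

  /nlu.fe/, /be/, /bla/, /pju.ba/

4

/nlu.fe/ — σ1 onset /nl/ (3→4 rises), coda /∅/ ok; σ2 onset /f/, coda /∅/ ok → licit
/be/ — σ1 onset /b/, coda /∅/ ok → licit
/bla/ — σ1 onset /bl/ (1→4 rises), coda /∅/ ok → licit
/pju.ba/ — σ1 onset /pj/ (1→5 rises), coda /∅/ ok; σ2 onset /b/, coda /∅/ ok → licit
Licit: /nlu.fe/, /be/, /bla/, /pju.ba/ → 4.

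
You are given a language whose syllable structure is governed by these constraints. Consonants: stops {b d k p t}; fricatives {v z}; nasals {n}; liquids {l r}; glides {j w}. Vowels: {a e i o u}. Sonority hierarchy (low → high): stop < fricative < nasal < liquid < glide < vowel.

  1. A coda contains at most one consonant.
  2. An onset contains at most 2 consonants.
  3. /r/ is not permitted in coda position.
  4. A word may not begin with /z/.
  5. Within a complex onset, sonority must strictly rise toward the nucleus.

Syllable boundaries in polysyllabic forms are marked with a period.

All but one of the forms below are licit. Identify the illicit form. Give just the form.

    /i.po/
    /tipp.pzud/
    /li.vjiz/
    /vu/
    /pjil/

/i.po/ — σ1 onset /∅/, coda /∅/ ok; σ2 onset /p/, coda /∅/ ok → licit
/tipp.pzud/ — violates constraint 1: syllable 1 coda /pp/ has 2 consonants (> 1) → illicit
/li.vjiz/ — σ1 onset /l/, coda /∅/ ok; σ2 onset /vj/ (2→5 rises), coda /z/ ok → licit
/vu/ — σ1 onset /v/, coda /∅/ ok → licit
/pjil/ — σ1 onset /pj/ (1→5 rises), coda /l/ ok → licit

/tipp.pzud/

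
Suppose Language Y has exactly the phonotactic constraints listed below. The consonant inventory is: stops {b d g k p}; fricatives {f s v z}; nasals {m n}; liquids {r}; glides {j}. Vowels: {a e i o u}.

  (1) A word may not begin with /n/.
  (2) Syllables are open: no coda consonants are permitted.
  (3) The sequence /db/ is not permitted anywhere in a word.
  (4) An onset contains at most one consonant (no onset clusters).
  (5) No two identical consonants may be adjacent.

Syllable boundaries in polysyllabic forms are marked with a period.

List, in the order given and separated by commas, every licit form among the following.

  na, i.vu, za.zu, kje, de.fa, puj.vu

na — violates constraint 1: word begins with /n/ → illicit
i.vu — σ1 onset /∅/, coda /∅/ ok; σ2 onset /v/, coda /∅/ ok → licit
za.zu — σ1 onset /z/, coda /∅/ ok; σ2 onset /z/, coda /∅/ ok → licit
kje — violates constraint 4: syllable 1 onset /kj/ has 2 consonants (> 1) → illicit
de.fa — σ1 onset /d/, coda /∅/ ok; σ2 onset /f/, coda /∅/ ok → licit
puj.vu — violates constraint 2: syllable 1 coda /j/ has 1 consonant (> 0) → illicit

i.vu, za.zu, de.fa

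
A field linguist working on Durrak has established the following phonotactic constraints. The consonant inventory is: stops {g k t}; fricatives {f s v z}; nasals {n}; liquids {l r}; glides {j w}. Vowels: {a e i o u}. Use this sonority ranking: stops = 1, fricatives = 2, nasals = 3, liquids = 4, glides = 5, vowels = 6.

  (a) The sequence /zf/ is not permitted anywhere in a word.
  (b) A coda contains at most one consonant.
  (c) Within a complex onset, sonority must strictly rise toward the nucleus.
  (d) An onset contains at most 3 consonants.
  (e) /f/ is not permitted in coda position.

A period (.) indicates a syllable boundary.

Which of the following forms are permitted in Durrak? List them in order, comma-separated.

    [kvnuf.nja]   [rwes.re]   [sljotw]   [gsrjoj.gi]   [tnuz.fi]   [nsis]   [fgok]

[rwes.re]

[kvnuf.nja] — violates constraint (e): syllable 1 coda contains /f/ → not permitted
[rwes.re] — σ1 onset /rw/ (4→5 rises), coda /s/ ok; σ2 onset /r/, coda /∅/ ok → permitted
[sljotw] — violates constraint (b): syllable 1 coda /tw/ has 2 consonants (> 1) → not permitted
[gsrjoj.gi] — violates constraint (d): syllable 1 onset /gsrj/ has 4 consonants (> 3) → not permitted
[tnuz.fi] — violates constraint (a): contains banned sequence /zf/ → not permitted
[nsis] — violates constraint (c): syllable 1 onset /ns/: /n/ (nasal, 3) → /s/ (fricative, 2) does not rise → not permitted
[fgok] — violates constraint (c): syllable 1 onset /fg/: /f/ (fricative, 2) → /g/ (stop, 1) does not rise → not permitted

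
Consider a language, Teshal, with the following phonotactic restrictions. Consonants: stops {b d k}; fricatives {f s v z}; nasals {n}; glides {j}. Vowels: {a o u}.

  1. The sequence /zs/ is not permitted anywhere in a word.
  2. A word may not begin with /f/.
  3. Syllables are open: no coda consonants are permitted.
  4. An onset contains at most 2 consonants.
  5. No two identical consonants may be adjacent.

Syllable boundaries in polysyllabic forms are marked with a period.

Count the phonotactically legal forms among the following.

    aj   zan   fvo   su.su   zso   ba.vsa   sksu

2

aj — violates constraint 3: syllable 1 coda /j/ has 1 consonant (> 0) → phonotactically illegal
zan — violates constraint 3: syllable 1 coda /n/ has 1 consonant (> 0) → phonotactically illegal
fvo — violates constraint 2: word begins with /f/ → phonotactically illegal
su.su — σ1 onset /s/, coda /∅/ ok; σ2 onset /s/, coda /∅/ ok → phonotactically legal
zso — violates constraint 1: contains banned sequence /zs/ → phonotactically illegal
ba.vsa — σ1 onset /b/, coda /∅/ ok; σ2 onset /vs/ (2C), coda /∅/ ok → phonotactically legal
sksu — violates constraint 4: syllable 1 onset /sks/ has 3 consonants (> 2) → phonotactically illegal
Phonotactically legal: su.su, ba.vsa → 2.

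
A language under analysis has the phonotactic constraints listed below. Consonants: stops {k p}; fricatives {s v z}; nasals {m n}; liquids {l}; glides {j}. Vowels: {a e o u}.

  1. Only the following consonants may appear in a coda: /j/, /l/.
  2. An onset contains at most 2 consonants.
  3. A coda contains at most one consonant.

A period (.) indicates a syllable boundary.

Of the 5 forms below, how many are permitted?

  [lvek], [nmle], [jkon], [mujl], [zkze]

0

[lvek] — violates constraint 1: syllable 1 coda contains /k/, which is not a licensed coda consonant → not permitted
[nmle] — violates constraint 2: syllable 1 onset /nml/ has 3 consonants (> 2) → not permitted
[jkon] — violates constraint 1: syllable 1 coda contains /n/, which is not a licensed coda consonant → not permitted
[mujl] — violates constraint 3: syllable 1 coda /jl/ has 2 consonants (> 1) → not permitted
[zkze] — violates constraint 2: syllable 1 onset /zkz/ has 3 consonants (> 2) → not permitted
No form is permitted → 0.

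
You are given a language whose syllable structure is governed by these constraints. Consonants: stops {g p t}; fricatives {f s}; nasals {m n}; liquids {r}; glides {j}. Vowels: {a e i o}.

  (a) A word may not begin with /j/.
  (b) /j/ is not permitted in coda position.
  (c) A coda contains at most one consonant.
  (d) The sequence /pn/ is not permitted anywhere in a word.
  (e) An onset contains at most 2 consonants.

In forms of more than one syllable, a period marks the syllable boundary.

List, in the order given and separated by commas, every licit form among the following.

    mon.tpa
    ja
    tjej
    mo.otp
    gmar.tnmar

mon.tpa — σ1 onset /m/, coda /n/ ok; σ2 onset /tp/ (2C), coda /∅/ ok → licit
ja — violates constraint (a): word begins with /j/ → illicit
tjej — violates constraint (b): syllable 1 coda contains /j/ → illicit
mo.otp — violates constraint (c): syllable 2 coda /tp/ has 2 consonants (> 1) → illicit
gmar.tnmar — violates constraint (e): syllable 2 onset /tnm/ has 3 consonants (> 2) → illicit

mon.tpa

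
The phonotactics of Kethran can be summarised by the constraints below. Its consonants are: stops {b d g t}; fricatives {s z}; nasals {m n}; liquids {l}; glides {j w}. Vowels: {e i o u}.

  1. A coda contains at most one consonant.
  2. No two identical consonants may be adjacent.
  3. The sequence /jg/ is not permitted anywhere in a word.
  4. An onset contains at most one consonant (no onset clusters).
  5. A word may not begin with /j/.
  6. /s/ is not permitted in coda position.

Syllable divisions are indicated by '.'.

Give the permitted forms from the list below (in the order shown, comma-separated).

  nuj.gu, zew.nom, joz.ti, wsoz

zew.nom

nuj.gu — violates constraint 3: contains banned sequence /jg/ → not permitted
zew.nom — σ1 onset /z/, coda /w/ ok; σ2 onset /n/, coda /m/ ok → permitted
joz.ti — violates constraint 5: word begins with /j/ → not permitted
wsoz — violates constraint 4: syllable 1 onset /ws/ has 2 consonants (> 1) → not permitted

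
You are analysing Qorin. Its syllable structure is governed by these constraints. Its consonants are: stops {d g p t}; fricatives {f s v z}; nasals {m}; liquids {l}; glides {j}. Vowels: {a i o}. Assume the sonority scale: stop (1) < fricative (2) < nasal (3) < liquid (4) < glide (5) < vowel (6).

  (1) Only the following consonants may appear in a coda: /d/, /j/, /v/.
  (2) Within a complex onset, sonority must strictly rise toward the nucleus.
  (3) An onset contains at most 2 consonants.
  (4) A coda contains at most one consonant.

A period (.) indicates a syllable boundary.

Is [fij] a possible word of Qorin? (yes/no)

[fij] — σ1 onset /f/, coda /j/ ok → phonotactically legal

yes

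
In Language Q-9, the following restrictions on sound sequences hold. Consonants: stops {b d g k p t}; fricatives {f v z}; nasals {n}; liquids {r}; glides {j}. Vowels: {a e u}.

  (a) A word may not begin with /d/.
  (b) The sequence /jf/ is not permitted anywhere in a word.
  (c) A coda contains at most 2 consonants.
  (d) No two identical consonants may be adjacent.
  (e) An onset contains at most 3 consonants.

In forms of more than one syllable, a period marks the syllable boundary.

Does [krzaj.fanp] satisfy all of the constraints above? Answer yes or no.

no

[krzaj.fanp] — violates constraint (b): contains banned sequence /jf/ → not permitted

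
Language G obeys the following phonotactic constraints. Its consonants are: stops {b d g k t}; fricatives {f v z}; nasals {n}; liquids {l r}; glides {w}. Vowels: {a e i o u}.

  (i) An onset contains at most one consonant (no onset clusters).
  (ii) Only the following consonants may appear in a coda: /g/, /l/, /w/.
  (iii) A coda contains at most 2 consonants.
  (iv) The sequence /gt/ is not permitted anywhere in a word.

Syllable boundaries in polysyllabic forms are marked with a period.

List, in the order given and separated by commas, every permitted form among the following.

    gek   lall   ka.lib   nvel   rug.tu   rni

lall

gek — violates constraint (ii): syllable 1 coda contains /k/, which is not a licensed coda consonant → not permitted
lall — σ1 onset /l/, coda /ll/ (2C) ok → permitted
ka.lib — violates constraint (ii): syllable 2 coda contains /b/, which is not a licensed coda consonant → not permitted
nvel — violates constraint (i): syllable 1 onset /nv/ has 2 consonants (> 1) → not permitted
rug.tu — violates constraint (iv): contains banned sequence /gt/ → not permitted
rni — violates constraint (i): syllable 1 onset /rn/ has 2 consonants (> 1) → not permitted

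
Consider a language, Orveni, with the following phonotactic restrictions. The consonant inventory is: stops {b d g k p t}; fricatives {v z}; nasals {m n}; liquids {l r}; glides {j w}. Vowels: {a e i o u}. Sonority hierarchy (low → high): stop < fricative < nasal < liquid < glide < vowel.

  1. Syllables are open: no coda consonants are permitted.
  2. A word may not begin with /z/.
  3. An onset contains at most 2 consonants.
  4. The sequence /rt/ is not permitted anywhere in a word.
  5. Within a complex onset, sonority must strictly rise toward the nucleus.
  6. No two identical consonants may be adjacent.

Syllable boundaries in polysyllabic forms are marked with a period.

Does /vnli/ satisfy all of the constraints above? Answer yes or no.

no

/vnli/ — violates constraint 3: syllable 1 onset /vnl/ has 3 consonants (> 2) → illicit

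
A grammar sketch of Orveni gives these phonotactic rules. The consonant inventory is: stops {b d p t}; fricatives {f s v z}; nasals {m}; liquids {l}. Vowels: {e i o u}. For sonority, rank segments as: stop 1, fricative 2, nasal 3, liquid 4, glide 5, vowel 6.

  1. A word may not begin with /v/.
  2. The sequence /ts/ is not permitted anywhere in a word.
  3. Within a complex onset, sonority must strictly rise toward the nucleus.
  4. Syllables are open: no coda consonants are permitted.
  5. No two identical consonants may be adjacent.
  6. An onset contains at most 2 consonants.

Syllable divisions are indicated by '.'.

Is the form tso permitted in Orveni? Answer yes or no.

no

tso — violates constraint 2: contains banned sequence /ts/ → not permitted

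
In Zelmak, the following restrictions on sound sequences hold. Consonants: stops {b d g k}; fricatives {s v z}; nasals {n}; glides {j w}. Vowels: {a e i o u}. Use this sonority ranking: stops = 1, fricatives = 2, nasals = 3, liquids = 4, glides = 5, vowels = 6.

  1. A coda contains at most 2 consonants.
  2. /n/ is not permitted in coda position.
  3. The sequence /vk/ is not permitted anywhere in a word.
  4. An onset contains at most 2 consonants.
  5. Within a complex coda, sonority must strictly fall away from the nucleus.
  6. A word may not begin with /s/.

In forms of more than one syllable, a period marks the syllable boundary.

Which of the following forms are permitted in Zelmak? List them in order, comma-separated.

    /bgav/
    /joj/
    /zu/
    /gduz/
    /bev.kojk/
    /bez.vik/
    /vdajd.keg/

/bgav/ — σ1 onset /bg/ (2C), coda /v/ ok → permitted
/joj/ — σ1 onset /j/, coda /j/ ok → permitted
/zu/ — σ1 onset /z/, coda /∅/ ok → permitted
/gduz/ — σ1 onset /gd/ (2C), coda /z/ ok → permitted
/bev.kojk/ — violates constraint 3: contains banned sequence /vk/ → not permitted
/bez.vik/ — σ1 onset /b/, coda /z/ ok; σ2 onset /v/, coda /k/ ok → permitted
/vdajd.keg/ — σ1 onset /vd/ (2C), coda /jd/ (5→1 falls) ok; σ2 onset /k/, coda /g/ ok → permitted

/bgav/, /joj/, /zu/, /gduz/, /bez.vik/, /vdajd.keg/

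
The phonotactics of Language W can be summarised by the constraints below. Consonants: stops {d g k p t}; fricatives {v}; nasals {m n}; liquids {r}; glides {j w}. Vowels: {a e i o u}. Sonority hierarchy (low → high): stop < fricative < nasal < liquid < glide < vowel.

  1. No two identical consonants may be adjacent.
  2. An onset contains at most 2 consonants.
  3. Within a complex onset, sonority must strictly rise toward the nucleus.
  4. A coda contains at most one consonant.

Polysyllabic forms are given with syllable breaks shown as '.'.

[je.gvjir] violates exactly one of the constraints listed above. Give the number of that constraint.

2

[je.gvjir]: syllable 2 onset /gvj/ has 3 consonants (> 2).
This is a violation of constraint 2: "An onset contains at most 2 consonants."
The remaining constraints (1, 3, 4) are satisfied.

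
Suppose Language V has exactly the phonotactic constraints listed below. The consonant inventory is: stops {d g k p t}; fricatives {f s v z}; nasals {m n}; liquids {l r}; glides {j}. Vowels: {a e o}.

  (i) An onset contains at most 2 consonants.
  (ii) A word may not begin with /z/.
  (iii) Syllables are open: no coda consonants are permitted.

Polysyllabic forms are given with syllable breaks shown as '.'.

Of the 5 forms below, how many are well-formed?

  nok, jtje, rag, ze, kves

nok — violates constraint (iii): syllable 1 coda /k/ has 1 consonant (> 0) → ill-formed
jtje — violates constraint (i): syllable 1 onset /jtj/ has 3 consonants (> 2) → ill-formed
rag — violates constraint (iii): syllable 1 coda /g/ has 1 consonant (> 0) → ill-formed
ze — violates constraint (ii): word begins with /z/ → ill-formed
kves — violates constraint (iii): syllable 1 coda /s/ has 1 consonant (> 0) → ill-formed
No form is well-formed → 0.

0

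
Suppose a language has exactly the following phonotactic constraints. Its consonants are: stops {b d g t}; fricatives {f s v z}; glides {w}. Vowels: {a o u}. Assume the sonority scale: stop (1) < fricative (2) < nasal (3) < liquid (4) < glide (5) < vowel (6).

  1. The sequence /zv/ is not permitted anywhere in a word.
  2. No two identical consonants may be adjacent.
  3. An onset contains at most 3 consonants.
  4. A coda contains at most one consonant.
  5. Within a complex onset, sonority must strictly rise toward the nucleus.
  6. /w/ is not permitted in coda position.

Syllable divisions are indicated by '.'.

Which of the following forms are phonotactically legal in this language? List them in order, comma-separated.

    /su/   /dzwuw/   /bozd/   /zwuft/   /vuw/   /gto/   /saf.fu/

/su/

/su/ — σ1 onset /s/, coda /∅/ ok → phonotactically legal
/dzwuw/ — violates constraint 6: syllable 1 coda contains /w/ → phonotactically illegal
/bozd/ — violates constraint 4: syllable 1 coda /zd/ has 2 consonants (> 1) → phonotactically illegal
/zwuft/ — violates constraint 4: syllable 1 coda /ft/ has 2 consonants (> 1) → phonotactically illegal
/vuw/ — violates constraint 6: syllable 1 coda contains /w/ → phonotactically illegal
/gto/ — violates constraint 5: syllable 1 onset /gt/: /g/ (stop, 1) → /t/ (stop, 1) does not rise → phonotactically illegal
/saf.fu/ — violates constraint 2: adjacent identical consonants /ff/ → phonotactically illegal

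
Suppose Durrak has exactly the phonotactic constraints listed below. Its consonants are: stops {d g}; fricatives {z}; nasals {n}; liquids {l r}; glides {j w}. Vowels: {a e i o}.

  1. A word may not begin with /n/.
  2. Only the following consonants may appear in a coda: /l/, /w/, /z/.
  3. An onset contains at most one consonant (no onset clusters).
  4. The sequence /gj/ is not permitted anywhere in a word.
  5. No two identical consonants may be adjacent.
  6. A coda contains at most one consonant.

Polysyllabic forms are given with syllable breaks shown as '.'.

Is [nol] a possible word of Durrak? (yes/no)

[nol] — violates constraint 1: word begins with /n/ → ill-formed

no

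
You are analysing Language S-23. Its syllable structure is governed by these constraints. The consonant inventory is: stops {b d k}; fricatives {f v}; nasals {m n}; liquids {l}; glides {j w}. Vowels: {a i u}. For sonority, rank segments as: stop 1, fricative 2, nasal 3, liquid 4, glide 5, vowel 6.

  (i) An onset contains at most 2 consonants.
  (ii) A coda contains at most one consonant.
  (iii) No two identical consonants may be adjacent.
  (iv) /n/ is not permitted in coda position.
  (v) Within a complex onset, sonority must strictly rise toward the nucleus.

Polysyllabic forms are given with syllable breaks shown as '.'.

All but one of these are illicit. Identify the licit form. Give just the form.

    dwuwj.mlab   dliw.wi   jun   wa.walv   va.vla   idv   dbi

va.vla

dwuwj.mlab — violates constraint (ii): syllable 1 coda /wj/ has 2 consonants (> 1) → illicit
dliw.wi — violates constraint (iii): adjacent identical consonants /ww/ → illicit
jun — violates constraint (iv): syllable 1 coda contains /n/ → illicit
wa.walv — violates constraint (ii): syllable 2 coda /lv/ has 2 consonants (> 1) → illicit
va.vla — σ1 onset /v/, coda /∅/ ok; σ2 onset /vl/ (2→4 rises), coda /∅/ ok → licit
idv — violates constraint (ii): syllable 1 coda /dv/ has 2 consonants (> 1) → illicit
dbi — violates constraint (v): syllable 1 onset /db/: /d/ (stop, 1) → /b/ (stop, 1) does not rise → illicit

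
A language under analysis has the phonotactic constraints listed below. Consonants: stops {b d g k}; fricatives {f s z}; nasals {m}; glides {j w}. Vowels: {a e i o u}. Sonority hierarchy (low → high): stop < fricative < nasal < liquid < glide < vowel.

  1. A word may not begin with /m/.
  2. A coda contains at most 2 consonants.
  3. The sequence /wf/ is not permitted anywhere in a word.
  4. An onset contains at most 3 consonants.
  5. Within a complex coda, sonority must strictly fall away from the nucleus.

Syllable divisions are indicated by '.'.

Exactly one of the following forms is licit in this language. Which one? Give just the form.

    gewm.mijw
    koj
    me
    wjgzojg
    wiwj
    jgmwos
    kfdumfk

koj

gewm.mijw — violates constraint 5: syllable 2 coda /jw/: /j/ (glide, 5) → /w/ (glide, 5) does not fall → illicit
koj — σ1 onset /k/, coda /j/ ok → licit
me — violates constraint 1: word begins with /m/ → illicit
wjgzojg — violates constraint 4: syllable 1 onset /wjgz/ has 4 consonants (> 3) → illicit
wiwj — violates constraint 5: syllable 1 coda /wj/: /w/ (glide, 5) → /j/ (glide, 5) does not fall → illicit
jgmwos — violates constraint 4: syllable 1 onset /jgmw/ has 4 consonants (> 3) → illicit
kfdumfk — violates constraint 2: syllable 1 coda /mfk/ has 3 consonants (> 2) → illicit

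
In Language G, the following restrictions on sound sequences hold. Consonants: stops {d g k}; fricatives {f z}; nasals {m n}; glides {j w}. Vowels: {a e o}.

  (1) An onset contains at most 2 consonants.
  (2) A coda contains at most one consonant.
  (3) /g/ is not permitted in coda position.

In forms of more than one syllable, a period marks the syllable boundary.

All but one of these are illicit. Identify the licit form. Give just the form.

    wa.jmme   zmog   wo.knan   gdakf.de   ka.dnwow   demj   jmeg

wo.knan

wa.jmme — violates constraint 1: syllable 2 onset /jmm/ has 3 consonants (> 2) → illicit
zmog — violates constraint 3: syllable 1 coda contains /g/ → illicit
wo.knan — σ1 onset /w/, coda /∅/ ok; σ2 onset /kn/ (2C), coda /n/ ok → licit
gdakf.de — violates constraint 2: syllable 1 coda /kf/ has 2 consonants (> 1) → illicit
ka.dnwow — violates constraint 1: syllable 2 onset /dnw/ has 3 consonants (> 2) → illicit
demj — violates constraint 2: syllable 1 coda /mj/ has 2 consonants (> 1) → illicit
jmeg — violates constraint 3: syllable 1 coda contains /g/ → illicit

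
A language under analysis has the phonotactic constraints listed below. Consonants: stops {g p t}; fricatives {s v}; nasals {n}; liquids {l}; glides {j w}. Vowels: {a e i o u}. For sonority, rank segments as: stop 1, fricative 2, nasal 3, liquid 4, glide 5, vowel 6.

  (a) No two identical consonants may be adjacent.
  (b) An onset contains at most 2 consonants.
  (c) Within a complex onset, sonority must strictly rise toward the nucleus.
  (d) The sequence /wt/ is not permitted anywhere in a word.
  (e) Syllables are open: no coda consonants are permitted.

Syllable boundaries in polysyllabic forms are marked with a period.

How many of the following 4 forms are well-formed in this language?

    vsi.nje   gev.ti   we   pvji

1

vsi.nje — violates constraint (c): syllable 1 onset /vs/: /v/ (fricative, 2) → /s/ (fricative, 2) does not rise → ill-formed
gev.ti — violates constraint (e): syllable 1 coda /v/ has 1 consonant (> 0) → ill-formed
we — σ1 onset /w/, coda /∅/ ok → well-formed
pvji — violates constraint (b): syllable 1 onset /pvj/ has 3 consonants (> 2) → ill-formed
Well-formed: we → 1.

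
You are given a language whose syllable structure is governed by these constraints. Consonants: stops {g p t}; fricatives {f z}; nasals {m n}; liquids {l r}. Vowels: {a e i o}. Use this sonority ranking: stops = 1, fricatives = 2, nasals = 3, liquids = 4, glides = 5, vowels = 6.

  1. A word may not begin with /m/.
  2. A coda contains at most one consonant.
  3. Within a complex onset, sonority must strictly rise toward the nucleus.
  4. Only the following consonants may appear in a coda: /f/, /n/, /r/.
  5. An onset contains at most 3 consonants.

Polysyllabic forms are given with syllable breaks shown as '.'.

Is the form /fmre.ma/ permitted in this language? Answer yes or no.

/fmre.ma/ — σ1 onset /fmr/ (2→3→4 rises), coda /∅/ ok; σ2 onset /m/, coda /∅/ ok → permitted

yes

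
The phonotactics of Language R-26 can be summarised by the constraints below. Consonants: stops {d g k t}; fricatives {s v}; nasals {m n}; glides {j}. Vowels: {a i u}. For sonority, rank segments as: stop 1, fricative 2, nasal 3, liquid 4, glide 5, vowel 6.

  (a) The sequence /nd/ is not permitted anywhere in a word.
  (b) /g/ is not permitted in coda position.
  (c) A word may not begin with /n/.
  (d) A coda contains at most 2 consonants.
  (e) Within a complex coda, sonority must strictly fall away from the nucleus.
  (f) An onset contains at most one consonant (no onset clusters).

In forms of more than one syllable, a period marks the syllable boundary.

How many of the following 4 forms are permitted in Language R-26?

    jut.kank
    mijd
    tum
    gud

jut.kank — σ1 onset /j/, coda /t/ ok; σ2 onset /k/, coda /nk/ (3→1 falls) ok → permitted
mijd — σ1 onset /m/, coda /jd/ (5→1 falls) ok → permitted
tum — σ1 onset /t/, coda /m/ ok → permitted
gud — σ1 onset /g/, coda /d/ ok → permitted
Permitted: jut.kank, mijd, tum, gud → 4.

4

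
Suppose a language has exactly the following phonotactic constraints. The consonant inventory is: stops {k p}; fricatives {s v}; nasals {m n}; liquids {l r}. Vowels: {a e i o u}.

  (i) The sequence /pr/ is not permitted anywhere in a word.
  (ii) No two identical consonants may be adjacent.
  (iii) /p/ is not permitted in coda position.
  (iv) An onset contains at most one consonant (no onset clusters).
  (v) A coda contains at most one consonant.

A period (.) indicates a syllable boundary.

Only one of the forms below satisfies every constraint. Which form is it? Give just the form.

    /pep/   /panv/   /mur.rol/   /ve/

/ve/

/pep/ — violates constraint (iii): syllable 1 coda contains /p/ → phonotactically illegal
/panv/ — violates constraint (v): syllable 1 coda /nv/ has 2 consonants (> 1) → phonotactically illegal
/mur.rol/ — violates constraint (ii): adjacent identical consonants /rr/ → phonotactically illegal
/ve/ — σ1 onset /v/, coda /∅/ ok → phonotactically legal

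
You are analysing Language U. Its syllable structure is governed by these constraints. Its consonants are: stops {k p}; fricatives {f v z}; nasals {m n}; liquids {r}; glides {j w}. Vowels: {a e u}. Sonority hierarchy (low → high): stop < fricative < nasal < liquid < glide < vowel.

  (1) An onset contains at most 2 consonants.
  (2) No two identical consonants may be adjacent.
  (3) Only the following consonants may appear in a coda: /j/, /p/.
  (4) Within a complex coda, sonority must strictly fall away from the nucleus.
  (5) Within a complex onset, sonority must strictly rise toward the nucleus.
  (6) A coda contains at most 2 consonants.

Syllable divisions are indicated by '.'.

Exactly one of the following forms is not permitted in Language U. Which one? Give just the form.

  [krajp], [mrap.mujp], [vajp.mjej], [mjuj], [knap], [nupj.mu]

[krajp] — σ1 onset /kr/ (1→4 rises), coda /jp/ (5→1 falls) ok → permitted
[mrap.mujp] — σ1 onset /mr/ (3→4 rises), coda /p/ ok; σ2 onset /m/, coda /jp/ (5→1 falls) ok → permitted
[vajp.mjej] — σ1 onset /v/, coda /jp/ (5→1 falls) ok; σ2 onset /mj/ (3→5 rises), coda /j/ ok → permitted
[mjuj] — σ1 onset /mj/ (3→5 rises), coda /j/ ok → permitted
[knap] — σ1 onset /kn/ (1→3 rises), coda /p/ ok → permitted
[nupj.mu] — violates constraint 4: syllable 1 coda /pj/: /p/ (stop, 1) → /j/ (glide, 5) does not fall → not permitted

[nupj.mu]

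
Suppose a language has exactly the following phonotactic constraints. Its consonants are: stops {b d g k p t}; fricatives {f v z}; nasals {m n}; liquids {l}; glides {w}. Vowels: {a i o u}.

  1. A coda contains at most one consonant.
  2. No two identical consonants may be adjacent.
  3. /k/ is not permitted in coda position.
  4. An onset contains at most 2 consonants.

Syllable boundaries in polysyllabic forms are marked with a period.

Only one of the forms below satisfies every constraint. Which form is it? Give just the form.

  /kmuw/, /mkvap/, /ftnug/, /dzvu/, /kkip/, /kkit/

/kmuw/

/kmuw/ — σ1 onset /km/ (2C), coda /w/ ok → phonotactically legal
/mkvap/ — violates constraint 4: syllable 1 onset /mkv/ has 3 consonants (> 2) → phonotactically illegal
/ftnug/ — violates constraint 4: syllable 1 onset /ftn/ has 3 consonants (> 2) → phonotactically illegal
/dzvu/ — violates constraint 4: syllable 1 onset /dzv/ has 3 consonants (> 2) → phonotactically illegal
/kkip/ — violates constraint 2: adjacent identical consonants /kk/ → phonotactically illegal
/kkit/ — violates constraint 2: adjacent identical consonants /kk/ → phonotactically illegal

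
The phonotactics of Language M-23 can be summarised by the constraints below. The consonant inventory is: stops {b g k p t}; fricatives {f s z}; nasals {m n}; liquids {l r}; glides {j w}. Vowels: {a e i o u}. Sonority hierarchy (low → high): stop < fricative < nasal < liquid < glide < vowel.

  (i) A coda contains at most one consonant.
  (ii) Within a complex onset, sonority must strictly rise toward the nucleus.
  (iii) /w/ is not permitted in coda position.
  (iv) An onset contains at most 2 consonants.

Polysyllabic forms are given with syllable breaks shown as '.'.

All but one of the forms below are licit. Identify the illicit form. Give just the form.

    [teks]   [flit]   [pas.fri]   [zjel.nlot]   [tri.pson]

[teks]

[teks] — violates constraint (i): syllable 1 coda /ks/ has 2 consonants (> 1) → illicit
[flit] — σ1 onset /fl/ (2→4 rises), coda /t/ ok → licit
[pas.fri] — σ1 onset /p/, coda /s/ ok; σ2 onset /fr/ (2→4 rises), coda /∅/ ok → licit
[zjel.nlot] — σ1 onset /zj/ (2→5 rises), coda /l/ ok; σ2 onset /nl/ (3→4 rises), coda /t/ ok → licit
[tri.pson] — σ1 onset /tr/ (1→4 rises), coda /∅/ ok; σ2 onset /ps/ (1→2 rises), coda /n/ ok → licit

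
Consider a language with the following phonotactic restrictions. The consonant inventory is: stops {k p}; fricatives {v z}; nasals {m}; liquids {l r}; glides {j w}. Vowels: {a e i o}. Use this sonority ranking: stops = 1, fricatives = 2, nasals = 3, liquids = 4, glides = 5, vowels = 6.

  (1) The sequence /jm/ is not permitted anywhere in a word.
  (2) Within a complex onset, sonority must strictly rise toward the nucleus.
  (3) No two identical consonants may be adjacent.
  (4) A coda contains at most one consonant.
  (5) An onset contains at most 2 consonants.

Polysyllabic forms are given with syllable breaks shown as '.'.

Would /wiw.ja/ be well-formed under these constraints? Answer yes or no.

/wiw.ja/ — σ1 onset /w/, coda /w/ ok; σ2 onset /j/, coda /∅/ ok → well-formed

yes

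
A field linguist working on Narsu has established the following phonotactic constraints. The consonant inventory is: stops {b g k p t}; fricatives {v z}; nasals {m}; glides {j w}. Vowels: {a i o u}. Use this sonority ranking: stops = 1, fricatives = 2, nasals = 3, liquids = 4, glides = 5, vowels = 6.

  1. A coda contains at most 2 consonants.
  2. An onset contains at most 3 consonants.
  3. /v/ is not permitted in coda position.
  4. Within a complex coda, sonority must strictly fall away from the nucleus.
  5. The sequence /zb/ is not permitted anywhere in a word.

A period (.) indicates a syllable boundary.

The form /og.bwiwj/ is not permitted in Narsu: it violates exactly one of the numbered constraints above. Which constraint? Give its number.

/og.bwiwj/: syllable 2 coda /wj/: /w/ (glide, 5) → /j/ (glide, 5) does not fall.
This is a violation of constraint 4: "Within a complex coda, sonority must strictly fall away from the nucleus."
The remaining constraints (1, 2, 3, 5) are satisfied.

4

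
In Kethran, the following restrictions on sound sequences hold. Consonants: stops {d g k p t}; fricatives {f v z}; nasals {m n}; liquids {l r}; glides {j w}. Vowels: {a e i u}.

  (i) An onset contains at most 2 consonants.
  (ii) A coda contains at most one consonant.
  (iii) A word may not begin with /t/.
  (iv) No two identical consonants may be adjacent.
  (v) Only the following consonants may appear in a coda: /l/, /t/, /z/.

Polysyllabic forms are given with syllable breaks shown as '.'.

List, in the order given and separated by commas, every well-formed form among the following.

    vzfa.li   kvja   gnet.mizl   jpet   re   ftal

vzfa.li — violates constraint (i): syllable 1 onset /vzf/ has 3 consonants (> 2) → ill-formed
kvja — violates constraint (i): syllable 1 onset /kvj/ has 3 consonants (> 2) → ill-formed
gnet.mizl — violates constraint (ii): syllable 2 coda /zl/ has 2 consonants (> 1) → ill-formed
jpet — σ1 onset /jp/ (2C), coda /t/ ok → well-formed
re — σ1 onset /r/, coda /∅/ ok → well-formed
ftal — σ1 onset /ft/ (2C), coda /l/ ok → well-formed

jpet, re, ftal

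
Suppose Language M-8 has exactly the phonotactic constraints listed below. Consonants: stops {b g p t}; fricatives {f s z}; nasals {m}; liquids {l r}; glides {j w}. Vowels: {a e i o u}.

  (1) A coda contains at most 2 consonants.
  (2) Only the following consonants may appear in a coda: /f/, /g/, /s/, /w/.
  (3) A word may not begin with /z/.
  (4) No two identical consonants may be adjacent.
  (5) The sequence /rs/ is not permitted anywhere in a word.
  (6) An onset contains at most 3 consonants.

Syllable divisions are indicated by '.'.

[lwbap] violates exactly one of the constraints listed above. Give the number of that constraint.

2

[lwbap]: syllable 1 coda contains /p/, which is not a licensed coda consonant.
This is a violation of constraint 2: "Only the following consonants may appear in a coda: /f/, /g/, /s/, /w/."
The remaining constraints (1, 3, 4, 5, 6) are satisfied.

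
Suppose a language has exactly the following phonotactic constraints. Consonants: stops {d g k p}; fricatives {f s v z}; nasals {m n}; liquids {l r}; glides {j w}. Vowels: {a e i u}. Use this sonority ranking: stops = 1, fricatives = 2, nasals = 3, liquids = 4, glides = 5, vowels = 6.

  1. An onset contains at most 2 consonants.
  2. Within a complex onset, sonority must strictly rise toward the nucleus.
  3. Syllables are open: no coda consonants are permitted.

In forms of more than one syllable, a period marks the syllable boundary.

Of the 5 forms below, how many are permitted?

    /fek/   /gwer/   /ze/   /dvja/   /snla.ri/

/fek/ — violates constraint 3: syllable 1 coda /k/ has 1 consonant (> 0) → not permitted
/gwer/ — violates constraint 3: syllable 1 coda /r/ has 1 consonant (> 0) → not permitted
/ze/ — σ1 onset /z/, coda /∅/ ok → permitted
/dvja/ — violates constraint 1: syllable 1 onset /dvj/ has 3 consonants (> 2) → not permitted
/snla.ri/ — violates constraint 1: syllable 1 onset /snl/ has 3 consonants (> 2) → not permitted
Permitted: /ze/ → 1.

1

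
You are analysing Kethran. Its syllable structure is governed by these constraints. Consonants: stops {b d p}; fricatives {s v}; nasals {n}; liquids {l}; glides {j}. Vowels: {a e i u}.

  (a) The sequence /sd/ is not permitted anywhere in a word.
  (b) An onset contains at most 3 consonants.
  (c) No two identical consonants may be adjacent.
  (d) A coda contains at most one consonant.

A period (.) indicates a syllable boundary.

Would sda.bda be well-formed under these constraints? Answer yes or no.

sda.bda — violates constraint (a): contains banned sequence /sd/ → ill-formed

no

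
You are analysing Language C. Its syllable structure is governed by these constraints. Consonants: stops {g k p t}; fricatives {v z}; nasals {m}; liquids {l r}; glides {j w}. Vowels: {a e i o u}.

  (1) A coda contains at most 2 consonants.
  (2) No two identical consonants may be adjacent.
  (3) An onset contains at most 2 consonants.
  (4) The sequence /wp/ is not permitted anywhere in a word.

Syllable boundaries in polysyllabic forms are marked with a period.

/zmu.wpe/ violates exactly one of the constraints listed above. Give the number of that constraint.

4

/zmu.wpe/: contains banned sequence /wp/.
This is a violation of constraint 4: "The sequence /wp/ is not permitted anywhere in a word."
The remaining constraints (1, 2, 3) are satisfied.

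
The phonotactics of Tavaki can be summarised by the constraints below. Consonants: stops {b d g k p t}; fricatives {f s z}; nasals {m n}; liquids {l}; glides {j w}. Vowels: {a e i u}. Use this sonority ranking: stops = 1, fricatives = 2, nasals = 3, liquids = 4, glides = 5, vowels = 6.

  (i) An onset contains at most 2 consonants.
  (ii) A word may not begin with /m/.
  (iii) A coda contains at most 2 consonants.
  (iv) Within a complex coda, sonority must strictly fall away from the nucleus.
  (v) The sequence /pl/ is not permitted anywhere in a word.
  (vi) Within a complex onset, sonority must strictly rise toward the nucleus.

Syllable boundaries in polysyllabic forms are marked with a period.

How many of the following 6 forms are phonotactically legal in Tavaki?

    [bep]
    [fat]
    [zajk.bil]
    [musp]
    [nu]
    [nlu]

5

[bep] — σ1 onset /b/, coda /p/ ok → phonotactically legal
[fat] — σ1 onset /f/, coda /t/ ok → phonotactically legal
[zajk.bil] — σ1 onset /z/, coda /jk/ (5→1 falls) ok; σ2 onset /b/, coda /l/ ok → phonotactically legal
[musp] — violates constraint (ii): word begins with /m/ → phonotactically illegal
[nu] — σ1 onset /n/, coda /∅/ ok → phonotactically legal
[nlu] — σ1 onset /nl/ (3→4 rises), coda /∅/ ok → phonotactically legal
Phonotactically legal: [bep], [fat], [zajk.bil], [nu], [nlu] → 5.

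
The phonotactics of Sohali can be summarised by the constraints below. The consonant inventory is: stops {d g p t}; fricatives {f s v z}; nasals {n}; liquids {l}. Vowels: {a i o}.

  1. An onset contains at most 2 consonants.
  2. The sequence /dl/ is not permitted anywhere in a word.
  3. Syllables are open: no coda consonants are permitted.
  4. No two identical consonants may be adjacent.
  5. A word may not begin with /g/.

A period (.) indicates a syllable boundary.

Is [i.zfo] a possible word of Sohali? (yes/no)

[i.zfo] — σ1 onset /∅/, coda /∅/ ok; σ2 onset /zf/ (2C), coda /∅/ ok → licit

yes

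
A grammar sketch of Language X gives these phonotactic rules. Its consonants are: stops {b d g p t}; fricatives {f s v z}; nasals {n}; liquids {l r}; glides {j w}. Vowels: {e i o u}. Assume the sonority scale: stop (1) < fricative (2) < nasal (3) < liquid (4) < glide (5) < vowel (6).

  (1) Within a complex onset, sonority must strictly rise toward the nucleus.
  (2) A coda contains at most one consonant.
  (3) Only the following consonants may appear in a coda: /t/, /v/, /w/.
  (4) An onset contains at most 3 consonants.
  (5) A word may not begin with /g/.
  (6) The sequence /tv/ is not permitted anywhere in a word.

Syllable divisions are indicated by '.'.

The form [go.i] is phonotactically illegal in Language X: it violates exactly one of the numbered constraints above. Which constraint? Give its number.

[go.i]: word begins with /g/.
This is a violation of constraint 5: "A word may not begin with /g/."
The remaining constraints (1, 2, 3, 4, 6) are satisfied.

5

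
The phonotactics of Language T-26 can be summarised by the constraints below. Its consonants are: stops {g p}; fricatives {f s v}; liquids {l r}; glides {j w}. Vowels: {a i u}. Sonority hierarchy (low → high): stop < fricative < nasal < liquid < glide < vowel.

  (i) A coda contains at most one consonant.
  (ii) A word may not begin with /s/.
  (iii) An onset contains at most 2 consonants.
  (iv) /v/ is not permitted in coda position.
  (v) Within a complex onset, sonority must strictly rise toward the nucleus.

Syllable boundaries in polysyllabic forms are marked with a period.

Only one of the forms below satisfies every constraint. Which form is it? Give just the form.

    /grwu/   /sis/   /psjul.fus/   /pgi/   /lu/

/lu/

/grwu/ — violates constraint (iii): syllable 1 onset /grw/ has 3 consonants (> 2) → illicit
/sis/ — violates constraint (ii): word begins with /s/ → illicit
/psjul.fus/ — violates constraint (iii): syllable 1 onset /psj/ has 3 consonants (> 2) → illicit
/pgi/ — violates constraint (v): syllable 1 onset /pg/: /p/ (stop, 1) → /g/ (stop, 1) does not rise → illicit
/lu/ — σ1 onset /l/, coda /∅/ ok → licit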